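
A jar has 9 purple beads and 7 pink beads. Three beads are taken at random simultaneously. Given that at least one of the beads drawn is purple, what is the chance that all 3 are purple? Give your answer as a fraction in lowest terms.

4/25

P(all 3 purple) = C(9,3)/C(16,3) = 3/20; P(at least one purple) = 1 − C(7,3)/C(16,3) = 15/16.
Since 'all 3 purple' ⊆ 'at least one purple', P(all 3 | at least one) = 3/20 / 15/16 = 4/25 ≈ 0.1600.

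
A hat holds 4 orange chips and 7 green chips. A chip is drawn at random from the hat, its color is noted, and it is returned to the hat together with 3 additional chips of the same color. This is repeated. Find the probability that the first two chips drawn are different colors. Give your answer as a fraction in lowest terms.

4/11

Either orange then green, or green then orange; after the first draw the total is 14.
P = (4/11)·(7/14) + (7/11)·(4/14) = 4/11 ≈ 0.3636.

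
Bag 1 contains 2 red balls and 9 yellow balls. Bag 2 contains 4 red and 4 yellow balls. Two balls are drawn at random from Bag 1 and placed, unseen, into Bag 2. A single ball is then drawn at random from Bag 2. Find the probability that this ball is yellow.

Condition on how many of the transferred balls are yellow (from Bag 1: 9 yellow of 11; then Bag 2 has 10 total).
  0 yellow: C(9,0)C(2,2)/C(11,2) = 1/55; then P = 4/10
  1 yellow: C(9,1)C(2,1)/C(11,2) = 18/55; then P = 5/10
  2 yellow: C(9,2)C(2,0)/C(11,2) = 36/55; then P = 6/10
P(yellow from Bag 2) = 31/55 ≈ 0.5636.

31/55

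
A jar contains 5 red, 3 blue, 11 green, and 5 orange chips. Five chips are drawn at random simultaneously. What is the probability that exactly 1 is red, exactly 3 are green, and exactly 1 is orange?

Unordered draws without replacement: count favorable combinations over C(24,5).
Favorable = C(5,1) · C(3,0) · C(11,3) · C(5,1) = 4125; total = C(24,5) = 42504.
P = 4125/42504 = 125/1288 ≈ 0.0970.

125/1288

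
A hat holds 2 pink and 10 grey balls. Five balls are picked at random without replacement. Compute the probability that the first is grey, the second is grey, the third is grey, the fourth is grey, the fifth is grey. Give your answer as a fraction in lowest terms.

7/22

Multiply the conditional probability of each draw in order, without replacement, so each draw removes one from its color and from the total.
P = (10/12) · (9/11) · (8/10) · (7/9) · (6/8) = 7/22 ≈ 0.3182.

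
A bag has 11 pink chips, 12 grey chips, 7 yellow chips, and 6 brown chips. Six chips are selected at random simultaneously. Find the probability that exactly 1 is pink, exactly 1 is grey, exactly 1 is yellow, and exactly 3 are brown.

Unordered draws without replacement: count favorable combinations over C(36,6).
Favorable = C(11,1) · C(12,1) · C(7,1) · C(6,3) = 18480; total = C(36,6) = 1947792.
P = 18480/1947792 = 5/527 ≈ 0.0095.

5/527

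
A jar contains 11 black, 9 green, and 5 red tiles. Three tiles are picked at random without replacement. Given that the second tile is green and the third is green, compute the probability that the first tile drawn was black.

P(first=black and the second tile is green and the third is green) = (11/25)·(9/24)·(8/23) = 33/575.
P(E) = Σ over first color = 33/575 + 21/575 + 3/115 = 3/25.
By Bayes, P(first=black | E) = 33/575 / 3/25 = 11/23 ≈ 0.4783.

11/23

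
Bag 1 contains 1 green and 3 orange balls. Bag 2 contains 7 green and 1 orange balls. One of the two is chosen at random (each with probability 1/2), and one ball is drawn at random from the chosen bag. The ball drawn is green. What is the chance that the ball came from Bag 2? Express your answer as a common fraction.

7/9

P(green | Bag 1) = 1/4; P(green | Bag 2) = 7/8.
P(green) = 1/2·1/4 + 1/2·7/8 = 9/16.
By Bayes' rule, P(Bag 2 | green) = 7/16 / 9/16 = 7/9 ≈ 0.7778.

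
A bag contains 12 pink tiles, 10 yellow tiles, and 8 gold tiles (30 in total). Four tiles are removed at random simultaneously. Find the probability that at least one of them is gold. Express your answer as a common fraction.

574/783

Use the complement: P(at least one gold) = 1 − P(no gold).
P(none) = C(22,4)/C(30,4) = 7315/27405.
So P = 1 − 7315/27405 = 574/783 ≈ 0.7331.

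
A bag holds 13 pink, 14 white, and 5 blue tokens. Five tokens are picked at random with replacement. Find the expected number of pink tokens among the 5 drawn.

By linearity of expectation, E[X] = Σ P(draw i is pink); each independent draw has P(pink) = 13/32.
E[X] = 5 · 13/32 = 65/32 ≈ 2.0312.

65/32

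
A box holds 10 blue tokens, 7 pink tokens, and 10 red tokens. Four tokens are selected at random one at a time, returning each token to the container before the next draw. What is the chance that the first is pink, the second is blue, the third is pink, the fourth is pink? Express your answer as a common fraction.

Multiply the conditional probability of each draw in order, with replacement (the composition resets each draw).
P = (7/27) · (10/27) · (7/27) · (7/27) = 3430/531441 ≈ 0.0065.

3430/531441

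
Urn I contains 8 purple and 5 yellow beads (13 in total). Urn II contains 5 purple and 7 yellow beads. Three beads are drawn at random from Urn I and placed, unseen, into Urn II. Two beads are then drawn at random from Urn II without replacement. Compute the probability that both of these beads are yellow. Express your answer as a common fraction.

Condition on how many of the transferred beads are yellow (from Urn I: 5 yellow of 13; then Urn II has 15 total).
  0 yellow: C(5,0)C(8,3)/C(13,3) = 28/143; then P = C(7,2)/C(15,2) = 1/5
  1 yellow: C(5,1)C(8,2)/C(13,3) = 70/143; then P = C(8,2)/C(15,2) = 4/15
  2 yellow: C(5,2)C(8,1)/C(13,3) = 40/143; then P = C(9,2)/C(15,2) = 12/35
  3 yellow: C(5,3)C(8,0)/C(13,3) = 5/143; then P = C(10,2)/C(15,2) = 3/7
P(both yellow) = 383/1365 ≈ 0.2806.

383/1365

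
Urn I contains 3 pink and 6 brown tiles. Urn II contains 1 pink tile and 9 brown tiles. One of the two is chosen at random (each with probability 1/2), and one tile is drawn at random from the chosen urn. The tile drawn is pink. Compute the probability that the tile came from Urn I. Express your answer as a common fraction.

P(pink | Urn I) = 1/3; P(pink | Urn II) = 1/10.
P(pink) = 1/2·1/3 + 1/2·1/10 = 13/60.
By Bayes' rule, P(Urn I | pink) = 1/6 / 13/60 = 10/13 ≈ 0.7692.

10/13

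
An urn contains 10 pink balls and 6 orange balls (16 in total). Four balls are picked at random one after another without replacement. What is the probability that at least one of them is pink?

Use the complement: P(at least one pink) = 1 − P(no pink).
P(none) = C(6,4)/C(16,4) = 15/1820.
So P = 1 − 15/1820 = 361/364 ≈ 0.9918.

361/364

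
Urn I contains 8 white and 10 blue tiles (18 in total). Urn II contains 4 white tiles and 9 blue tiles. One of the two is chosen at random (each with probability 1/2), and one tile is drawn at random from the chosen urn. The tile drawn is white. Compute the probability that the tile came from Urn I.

13/22

P(white | Urn I) = 4/9; P(white | Urn II) = 4/13.
P(white) = 1/2·4/9 + 1/2·4/13 = 44/117.
By Bayes' rule, P(Urn I | white) = 2/9 / 44/117 = 13/22 ≈ 0.5909.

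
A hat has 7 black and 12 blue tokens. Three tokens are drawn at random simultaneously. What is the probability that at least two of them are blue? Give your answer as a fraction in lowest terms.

682/969

Sum the hypergeometric tail for j = 2,…,3 blue tokens.
Favorable = C(12,2)·C(7,1) + C(12,3)·C(7,0) = 682; total = C(19,3) = 969.
P = 682/969 = 682/969 ≈ 0.7038.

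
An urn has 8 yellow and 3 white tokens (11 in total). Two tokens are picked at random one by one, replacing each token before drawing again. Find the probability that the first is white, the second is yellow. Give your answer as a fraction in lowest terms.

24/121

Multiply the conditional probability of each draw in order, with replacement (the composition resets each draw).
P = (3/11) · (8/11) = 24/121 ≈ 0.1983.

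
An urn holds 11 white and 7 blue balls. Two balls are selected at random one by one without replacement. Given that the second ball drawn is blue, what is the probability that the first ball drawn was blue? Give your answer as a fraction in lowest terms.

P(first=blue and the second ball drawn is blue) = (7/18)·(6/17) = 7/51.
P(the second ball drawn is blue) = Σ over first color = 77/306 + 7/51 = 7/18.
By Bayes, P(first=blue | the second ball drawn is blue) = 7/51 / 7/18 = 6/17 ≈ 0.3529.

6/17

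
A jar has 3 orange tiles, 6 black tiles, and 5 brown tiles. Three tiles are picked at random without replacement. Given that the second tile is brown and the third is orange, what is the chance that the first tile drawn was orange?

1/6

P(first=orange and the second tile is brown and the third is orange) = (3/14)·(5/13)·(2/12) = 5/364.
P(E) = Σ over first color = 5/364 + 15/364 + 5/182 = 15/182.
By Bayes, P(first=orange | E) = 5/364 / 15/182 = 1/6 ≈ 0.1667.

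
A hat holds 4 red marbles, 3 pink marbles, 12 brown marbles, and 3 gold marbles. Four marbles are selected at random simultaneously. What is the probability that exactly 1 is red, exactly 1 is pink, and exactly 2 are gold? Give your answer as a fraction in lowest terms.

36/7315

Unordered draws without replacement: count favorable combinations over C(22,4).
Favorable = C(4,1) · C(3,1) · C(12,0) · C(3,2) = 36; total = C(22,4) = 7315.
P = 36/7315 = 36/7315 ≈ 0.0049.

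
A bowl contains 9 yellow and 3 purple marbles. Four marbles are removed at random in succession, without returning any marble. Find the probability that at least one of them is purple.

Use the complement: P(at least one purple) = 1 − P(no purple).
P(none) = C(9,4)/C(12,4) = 126/495.
So P = 1 − 126/495 = 41/55 ≈ 0.7455.

41/55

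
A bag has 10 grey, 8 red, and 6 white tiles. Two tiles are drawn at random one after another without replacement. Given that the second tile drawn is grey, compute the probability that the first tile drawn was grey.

9/23

P(first=grey and the second tile drawn is grey) = (10/24)·(9/23) = 15/92.
P(the second tile drawn is grey) = Σ over first color = 15/92 + 10/69 + 5/46 = 5/12.
By Bayes, P(first=grey | the second tile drawn is grey) = 15/92 / 5/12 = 9/23 ≈ 0.3913.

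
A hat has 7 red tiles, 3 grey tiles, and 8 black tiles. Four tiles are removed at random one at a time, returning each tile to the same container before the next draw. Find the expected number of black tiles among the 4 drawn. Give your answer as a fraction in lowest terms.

16/9

By linearity of expectation, E[X] = Σ P(draw i is black); each independent draw has P(black) = 8/18.
E[X] = 4 · 8/18 = 16/9 ≈ 1.7778.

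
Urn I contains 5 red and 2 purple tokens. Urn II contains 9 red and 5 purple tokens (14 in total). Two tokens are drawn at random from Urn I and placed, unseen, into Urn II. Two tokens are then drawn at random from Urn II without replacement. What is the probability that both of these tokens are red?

Condition on how many of the transferred tokens are red (from Urn I: 5 red of 7; then Urn II has 16 total).
  0 red: C(5,0)C(2,2)/C(7,2) = 1/21; then P = C(9,2)/C(16,2) = 3/10
  1 red: C(5,1)C(2,1)/C(7,2) = 10/21; then P = C(10,2)/C(16,2) = 3/8
  2 red: C(5,2)C(2,0)/C(7,2) = 10/21; then P = C(11,2)/C(16,2) = 11/24
P(both red) = 37/90 ≈ 0.4111.

37/90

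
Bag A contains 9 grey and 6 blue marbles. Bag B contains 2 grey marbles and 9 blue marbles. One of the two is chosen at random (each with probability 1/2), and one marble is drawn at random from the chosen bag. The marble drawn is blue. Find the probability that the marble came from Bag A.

22/67

P(blue | Bag A) = 2/5; P(blue | Bag B) = 9/11.
P(blue) = 1/2·2/5 + 1/2·9/11 = 67/110.
By Bayes' rule, P(Bag A | blue) = 1/5 / 67/110 = 22/67 ≈ 0.3284.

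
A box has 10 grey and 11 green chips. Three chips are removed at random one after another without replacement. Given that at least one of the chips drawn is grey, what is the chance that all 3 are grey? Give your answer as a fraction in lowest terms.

24/233

P(all 3 grey) = C(10,3)/C(21,3) = 12/133; P(at least one grey) = 1 − C(11,3)/C(21,3) = 233/266.
Since 'all 3 grey' ⊆ 'at least one grey', P(all 3 | at least one) = 12/133 / 233/266 = 24/233 ≈ 0.1030.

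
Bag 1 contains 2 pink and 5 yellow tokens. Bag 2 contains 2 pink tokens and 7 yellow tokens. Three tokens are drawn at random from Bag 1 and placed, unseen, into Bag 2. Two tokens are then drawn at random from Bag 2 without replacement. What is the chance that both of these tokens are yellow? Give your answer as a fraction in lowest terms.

Condition on how many of the transferred tokens are yellow (from Bag 1: 5 yellow of 7; then Bag 2 has 12 total).
  1 yellow: C(5,1)C(2,2)/C(7,3) = 1/7; then P = C(8,2)/C(12,2) = 14/33
  2 yellow: C(5,2)C(2,1)/C(7,3) = 4/7; then P = C(9,2)/C(12,2) = 6/11
  3 yellow: C(5,3)C(2,0)/C(7,3) = 2/7; then P = C(10,2)/C(12,2) = 15/22
P(both yellow) = 131/231 ≈ 0.5671.

131/231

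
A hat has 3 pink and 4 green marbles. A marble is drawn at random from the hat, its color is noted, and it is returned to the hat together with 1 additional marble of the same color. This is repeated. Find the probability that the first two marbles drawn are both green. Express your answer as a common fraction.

After a green draw the hat holds 5 green out of 8.
P = (4/7)·(5/8) = 5/14 ≈ 0.3571.

5/14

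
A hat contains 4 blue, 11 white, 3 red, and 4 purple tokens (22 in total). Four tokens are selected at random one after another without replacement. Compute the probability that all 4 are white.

Unordered draws without replacement: count favorable combinations over C(22,4).
Favorable = C(4,0) · C(11,4) · C(3,0) · C(4,0) = 330; total = C(22,4) = 7315.
P = 330/7315 = 6/133 ≈ 0.0451.

6/133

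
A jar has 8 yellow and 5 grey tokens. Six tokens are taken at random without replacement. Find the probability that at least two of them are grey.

32/39

Sum the hypergeometric tail for j = 2,…,5 grey tokens.
Favorable = C(5,2)·C(8,4) + C(5,3)·C(8,3) + C(5,4)·C(8,2) + C(5,5)·C(8,1) = 1408; total = C(13,6) = 1716.
P = 1408/1716 = 32/39 ≈ 0.8205.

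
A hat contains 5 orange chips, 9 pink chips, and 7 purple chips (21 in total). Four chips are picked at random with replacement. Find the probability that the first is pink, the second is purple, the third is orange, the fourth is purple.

5/441

Multiply the conditional probability of each draw in order, with replacement (the composition resets each draw).
P = (9/21) · (7/21) · (5/21) · (7/21) = 5/441 ≈ 0.0113.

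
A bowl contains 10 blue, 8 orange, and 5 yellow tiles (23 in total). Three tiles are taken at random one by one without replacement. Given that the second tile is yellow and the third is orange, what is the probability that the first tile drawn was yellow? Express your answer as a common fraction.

P(first=yellow and the second tile is yellow and the third is orange) = (5/23)·(4/22)·(8/21) = 80/5313.
P(E) = Σ over first color = 200/5313 + 20/759 + 80/5313 = 20/253.
By Bayes, P(first=yellow | E) = 80/5313 / 20/253 = 4/21 ≈ 0.1905.

4/21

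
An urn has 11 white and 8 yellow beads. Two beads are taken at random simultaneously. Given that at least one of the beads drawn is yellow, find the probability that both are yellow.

P(both yellow) = C(8,2)/C(19,2) = 28/171; P(at least one yellow) = 1 − C(11,2)/C(19,2) = 116/171.
Since 'both yellow' ⊆ 'at least one yellow', P(both | at least one) = 28/171 / 116/171 = 7/29 ≈ 0.2414.

7/29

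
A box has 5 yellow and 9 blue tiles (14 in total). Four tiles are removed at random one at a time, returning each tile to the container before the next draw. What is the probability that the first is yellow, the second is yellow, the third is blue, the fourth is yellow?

1125/38416

Multiply the conditional probability of each draw in order, with replacement (the composition resets each draw).
P = (5/14) · (5/14) · (9/14) · (5/14) = 1125/38416 ≈ 0.0293.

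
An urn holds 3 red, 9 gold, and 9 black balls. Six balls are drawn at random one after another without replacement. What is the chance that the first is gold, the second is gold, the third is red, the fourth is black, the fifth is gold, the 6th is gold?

27/12920

Multiply the conditional probability of each draw in order, without replacement, so each draw removes one from its color and from the total.
P = (9/21) · (8/20) · (3/19) · (9/18) · (7/17) · (6/16) = 27/12920 ≈ 0.0021.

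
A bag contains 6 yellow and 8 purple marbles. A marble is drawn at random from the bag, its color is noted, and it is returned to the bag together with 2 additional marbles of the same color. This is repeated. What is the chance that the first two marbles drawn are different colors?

3/7

Either purple then yellow, or yellow then purple; after the first draw the total is 16.
P = (8/14)·(6/16) + (6/14)·(8/16) = 3/7 ≈ 0.4286.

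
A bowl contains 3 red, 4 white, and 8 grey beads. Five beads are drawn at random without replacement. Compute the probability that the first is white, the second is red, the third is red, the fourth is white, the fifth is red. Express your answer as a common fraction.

1/5005

Multiply the conditional probability of each draw in order, without replacement, so each draw removes one from its color and from the total.
P = (4/15) · (3/14) · (2/13) · (3/12) · (1/11) = 1/5005 ≈ 0.0002.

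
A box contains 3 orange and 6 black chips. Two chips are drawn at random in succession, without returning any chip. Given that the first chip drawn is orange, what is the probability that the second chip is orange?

After removing 1 orange, the box has 2 orange out of 8 remaining.
P(second is orange | given) = 2/8 = 1/4 ≈ 0.2500.

1/4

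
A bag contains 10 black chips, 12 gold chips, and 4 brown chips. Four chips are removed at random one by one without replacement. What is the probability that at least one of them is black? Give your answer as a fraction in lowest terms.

101/115

Use the complement: P(at least one black) = 1 − P(no black).
P(none) = C(16,4)/C(26,4) = 1820/14950.
So P = 1 − 1820/14950 = 101/115 ≈ 0.8783.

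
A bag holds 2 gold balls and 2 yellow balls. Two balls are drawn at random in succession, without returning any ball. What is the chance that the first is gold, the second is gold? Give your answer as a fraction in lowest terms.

1/6

Multiply the conditional probability of each draw in order, without replacement, so each draw removes one from its color and from the total.
P = (2/4) · (1/3) = 1/6 ≈ 0.1667.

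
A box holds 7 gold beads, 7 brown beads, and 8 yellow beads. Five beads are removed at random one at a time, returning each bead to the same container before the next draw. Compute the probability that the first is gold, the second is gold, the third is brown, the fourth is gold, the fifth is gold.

Multiply the conditional probability of each draw in order, with replacement (the composition resets each draw).
P = (7/22) · (7/22) · (7/22) · (7/22) · (7/22) = 16807/5153632 ≈ 0.0033.

16807/5153632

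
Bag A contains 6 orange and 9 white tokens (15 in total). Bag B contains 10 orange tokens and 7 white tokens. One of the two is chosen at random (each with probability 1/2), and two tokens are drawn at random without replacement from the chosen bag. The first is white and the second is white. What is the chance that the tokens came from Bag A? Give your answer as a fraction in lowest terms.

P(E | Bag A) = 12/35; P(E | Bag B) = 21/136.
P(E) = 1/2·12/35 + 1/2·21/136 = 2367/9520.
By Bayes' rule, P(Bag A | E) = 6/35 / 2367/9520 = 544/789 ≈ 0.6895.

544/789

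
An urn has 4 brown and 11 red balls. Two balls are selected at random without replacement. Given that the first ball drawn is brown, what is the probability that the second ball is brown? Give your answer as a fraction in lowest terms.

After removing 1 brown, the urn has 3 brown out of 14 remaining.
P(second is brown | given) = 3/14 ≈ 0.2143.

3/14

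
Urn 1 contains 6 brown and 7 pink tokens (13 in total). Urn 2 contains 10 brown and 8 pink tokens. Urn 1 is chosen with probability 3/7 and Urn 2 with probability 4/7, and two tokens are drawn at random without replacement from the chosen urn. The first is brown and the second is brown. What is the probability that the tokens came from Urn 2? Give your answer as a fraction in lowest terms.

P(E | Urn 1) = 5/26; P(E | Urn 2) = 5/17.
P(E) = 3/7·5/26 + 4/7·5/17 = 775/3094.
By Bayes' rule, P(Urn 2 | E) = 20/119 / 775/3094 = 104/155 ≈ 0.6710.

104/155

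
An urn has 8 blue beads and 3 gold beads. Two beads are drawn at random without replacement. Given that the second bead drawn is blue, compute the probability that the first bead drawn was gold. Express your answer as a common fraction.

3/10

P(first=gold and the second bead drawn is blue) = (3/11)·(8/10) = 12/55.
P(the second bead drawn is blue) = Σ over first color = 28/55 + 12/55 = 8/11.
By Bayes, P(first=gold | the second bead drawn is blue) = 12/55 / 8/11 = 3/10 ≈ 0.3000.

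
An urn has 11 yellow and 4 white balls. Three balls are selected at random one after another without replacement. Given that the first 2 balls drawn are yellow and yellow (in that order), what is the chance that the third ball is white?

4/13

After removing 2 yellow, the urn has 4 white out of 13 remaining.
P(third is white | given) = 4/13 ≈ 0.3077.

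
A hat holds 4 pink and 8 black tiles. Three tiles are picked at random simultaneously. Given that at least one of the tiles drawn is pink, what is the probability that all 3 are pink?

1/41

P(all 3 pink) = C(4,3)/C(12,3) = 1/55; P(at least one pink) = 1 − C(8,3)/C(12,3) = 41/55.
Since 'all 3 pink' ⊆ 'at least one pink', P(all 3 | at least one) = 1/55 / 41/55 = 1/41 ≈ 0.0244.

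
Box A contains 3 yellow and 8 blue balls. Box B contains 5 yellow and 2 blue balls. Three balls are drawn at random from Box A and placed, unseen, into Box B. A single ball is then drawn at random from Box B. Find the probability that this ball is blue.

Condition on how many of the transferred balls are blue (from Box A: 8 blue of 11; then Box B has 10 total).
  0 blue: C(8,0)C(3,3)/C(11,3) = 1/165; then P = 2/10
  1 blue: C(8,1)C(3,2)/C(11,3) = 8/55; then P = 3/10
  2 blue: C(8,2)C(3,1)/C(11,3) = 28/55; then P = 4/10
  3 blue: C(8,3)C(3,0)/C(11,3) = 56/165; then P = 5/10
P(blue from Box B) = 23/55 ≈ 0.4182.

23/55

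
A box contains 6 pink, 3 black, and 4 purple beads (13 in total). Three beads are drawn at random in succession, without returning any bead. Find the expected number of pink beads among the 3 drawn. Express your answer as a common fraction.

By linearity of expectation, E[X] = Σ P(draw i is pink); by symmetry each draw (even without replacement) has P(pink) = 6/13.
E[X] = 3 · 6/13 = 18/13 ≈ 1.3846.

18/13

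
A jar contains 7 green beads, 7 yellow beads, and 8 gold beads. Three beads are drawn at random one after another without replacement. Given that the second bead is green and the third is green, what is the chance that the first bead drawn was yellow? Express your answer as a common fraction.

7/20

P(first=yellow and the second bead is green and the third is green) = (7/22)·(7/21)·(6/20) = 7/220.
P(E) = Σ over first color = 1/44 + 7/220 + 2/55 = 1/11.
By Bayes, P(first=yellow | E) = 7/220 / 1/11 = 7/20 ≈ 0.3500.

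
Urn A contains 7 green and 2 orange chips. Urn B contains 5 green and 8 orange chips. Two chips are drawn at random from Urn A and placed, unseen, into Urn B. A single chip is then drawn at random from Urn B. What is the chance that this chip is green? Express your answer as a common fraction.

Condition on how many of the transferred chips are green (from Urn A: 7 green of 9; then Urn B has 15 total).
  0 green: C(7,0)C(2,2)/C(9,2) = 1/36; then P = 5/15
  1 green: C(7,1)C(2,1)/C(9,2) = 7/18; then P = 6/15
  2 green: C(7,2)C(2,0)/C(9,2) = 7/12; then P = 7/15
P(green from Urn B) = 59/135 ≈ 0.4370.

59/135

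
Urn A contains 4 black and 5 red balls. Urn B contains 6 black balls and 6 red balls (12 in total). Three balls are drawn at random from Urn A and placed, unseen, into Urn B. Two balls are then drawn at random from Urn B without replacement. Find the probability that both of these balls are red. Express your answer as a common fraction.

31/126

Condition on how many of the transferred balls are red (from Urn A: 5 red of 9; then Urn B has 15 total).
  0 red: C(5,0)C(4,3)/C(9,3) = 1/21; then P = C(6,2)/C(15,2) = 1/7
  1 red: C(5,1)C(4,2)/C(9,3) = 5/14; then P = C(7,2)/C(15,2) = 1/5
  2 red: C(5,2)C(4,1)/C(9,3) = 10/21; then P = C(8,2)/C(15,2) = 4/15
  3 red: C(5,3)C(4,0)/C(9,3) = 5/42; then P = C(9,2)/C(15,2) = 12/35
P(both red) = 31/126 ≈ 0.2460.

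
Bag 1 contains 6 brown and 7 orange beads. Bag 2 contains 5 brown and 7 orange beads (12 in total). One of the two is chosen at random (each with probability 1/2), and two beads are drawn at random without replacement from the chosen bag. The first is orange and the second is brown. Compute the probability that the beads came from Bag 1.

P(E | Bag 1) = 7/26; P(E | Bag 2) = 35/132.
P(E) = 1/2·7/26 + 1/2·35/132 = 917/3432.
By Bayes' rule, P(Bag 1 | E) = 7/52 / 917/3432 = 66/131 ≈ 0.5038.

66/131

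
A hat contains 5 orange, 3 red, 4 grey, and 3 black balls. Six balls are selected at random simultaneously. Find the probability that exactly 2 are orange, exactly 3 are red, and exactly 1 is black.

6/1001

Unordered draws without replacement: count favorable combinations over C(15,6).
Favorable = C(5,2) · C(3,3) · C(4,0) · C(3,1) = 30; total = C(15,6) = 5005.
P = 30/5005 = 6/1001 ≈ 0.0060.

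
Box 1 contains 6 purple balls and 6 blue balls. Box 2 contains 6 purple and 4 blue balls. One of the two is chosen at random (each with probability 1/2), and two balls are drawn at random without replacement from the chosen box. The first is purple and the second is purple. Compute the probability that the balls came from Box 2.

P(E | Box 1) = 5/22; P(E | Box 2) = 1/3.
P(E) = 1/2·5/22 + 1/2·1/3 = 37/132.
By Bayes' rule, P(Box 2 | E) = 1/6 / 37/132 = 22/37 ≈ 0.5946.

22/37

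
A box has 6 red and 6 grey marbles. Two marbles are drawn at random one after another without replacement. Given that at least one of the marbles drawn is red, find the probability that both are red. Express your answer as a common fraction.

P(both red) = C(6,2)/C(12,2) = 5/22; P(at least one red) = 1 − C(6,2)/C(12,2) = 17/22.
Since 'both red' ⊆ 'at least one red', P(both | at least one) = 5/22 / 17/22 = 5/17 ≈ 0.2941.

5/17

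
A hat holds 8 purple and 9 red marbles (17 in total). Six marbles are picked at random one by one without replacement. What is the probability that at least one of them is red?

Use the complement: P(at least one red) = 1 − P(no red).
P(none) = C(8,6)/C(17,6) = 28/12376.
So P = 1 − 28/12376 = 441/442 ≈ 0.9977.

441/442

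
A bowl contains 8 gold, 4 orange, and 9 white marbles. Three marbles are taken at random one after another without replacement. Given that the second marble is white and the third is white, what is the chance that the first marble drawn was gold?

8/19

P(first=gold and the second marble is white and the third is white) = (8/21)·(9/20)·(8/19) = 48/665.
P(E) = Σ over first color = 48/665 + 24/665 + 6/95 = 6/35.
By Bayes, P(first=gold | E) = 48/665 / 6/35 = 8/19 ≈ 0.4211.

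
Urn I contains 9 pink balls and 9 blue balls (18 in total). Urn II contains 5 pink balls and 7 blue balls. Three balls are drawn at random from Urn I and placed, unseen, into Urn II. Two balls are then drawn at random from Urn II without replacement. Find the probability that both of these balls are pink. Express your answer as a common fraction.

619/3570

Condition on how many of the transferred balls are pink (from Urn I: 9 pink of 18; then Urn II has 15 total).
  0 pink: C(9,0)C(9,3)/C(18,3) = 7/68; then P = C(5,2)/C(15,2) = 2/21
  1 pink: C(9,1)C(9,2)/C(18,3) = 27/68; then P = C(6,2)/C(15,2) = 1/7
  2 pink: C(9,2)C(9,1)/C(18,3) = 27/68; then P = C(7,2)/C(15,2) = 1/5
  3 pink: C(9,3)C(9,0)/C(18,3) = 7/68; then P = C(8,2)/C(15,2) = 4/15
P(both pink) = 619/3570 ≈ 0.1734.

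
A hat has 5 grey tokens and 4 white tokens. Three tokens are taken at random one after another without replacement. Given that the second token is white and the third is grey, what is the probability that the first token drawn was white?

3/7

P(first=white and the second token is white and the third is grey) = (4/9)·(3/8)·(5/7) = 5/42.
P(E) = Σ over first color = 10/63 + 5/42 = 5/18.
By Bayes, P(first=white | E) = 5/42 / 5/18 = 3/7 ≈ 0.4286.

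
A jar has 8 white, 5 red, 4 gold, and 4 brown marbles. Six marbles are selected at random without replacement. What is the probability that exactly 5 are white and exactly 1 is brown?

4/969

Unordered draws without replacement: count favorable combinations over C(21,6).
Favorable = C(8,5) · C(5,0) · C(4,0) · C(4,1) = 224; total = C(21,6) = 54264.
P = 224/54264 = 4/969 ≈ 0.0041.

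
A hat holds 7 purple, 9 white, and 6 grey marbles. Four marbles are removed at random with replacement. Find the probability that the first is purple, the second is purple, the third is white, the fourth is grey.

Multiply the conditional probability of each draw in order, with replacement (the composition resets each draw).
P = (7/22) · (7/22) · (9/22) · (6/22) = 1323/117128 ≈ 0.0113.

1323/117128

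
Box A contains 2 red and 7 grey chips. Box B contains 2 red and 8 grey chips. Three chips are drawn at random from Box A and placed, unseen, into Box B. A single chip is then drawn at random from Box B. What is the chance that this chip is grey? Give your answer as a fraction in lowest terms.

31/39

Condition on how many of the transferred chips are grey (from Box A: 7 grey of 9; then Box B has 13 total).
  1 grey: C(7,1)C(2,2)/C(9,3) = 1/12; then P = 9/13
  2 grey: C(7,2)C(2,1)/C(9,3) = 1/2; then P = 10/13
  3 grey: C(7,3)C(2,0)/C(9,3) = 5/12; then P = 11/13
P(grey from Box B) = 31/39 ≈ 0.7949.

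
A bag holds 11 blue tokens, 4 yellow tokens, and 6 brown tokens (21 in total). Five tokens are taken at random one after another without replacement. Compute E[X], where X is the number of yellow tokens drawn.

By linearity of expectation, E[X] = Σ P(draw i is yellow); by symmetry each draw (even without replacement) has P(yellow) = 4/21.
E[X] = 5 · 4/21 = 20/21 ≈ 0.9524.

20/21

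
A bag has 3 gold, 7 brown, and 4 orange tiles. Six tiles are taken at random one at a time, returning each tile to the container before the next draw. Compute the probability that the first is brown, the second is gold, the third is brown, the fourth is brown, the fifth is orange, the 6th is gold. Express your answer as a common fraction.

Multiply the conditional probability of each draw in order, with replacement (the composition resets each draw).
P = (7/14) · (3/14) · (7/14) · (7/14) · (4/14) · (3/14) = 9/5488 ≈ 0.0016.

9/5488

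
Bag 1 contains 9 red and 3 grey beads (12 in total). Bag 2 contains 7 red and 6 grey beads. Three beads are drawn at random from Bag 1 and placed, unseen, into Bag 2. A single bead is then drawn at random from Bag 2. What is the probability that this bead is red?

Condition on how many of the transferred beads are red (from Bag 1: 9 red of 12; then Bag 2 has 16 total).
  0 red: C(9,0)C(3,3)/C(12,3) = 1/220; then P = 7/16
  1 red: C(9,1)C(3,2)/C(12,3) = 27/220; then P = 8/16
  2 red: C(9,2)C(3,1)/C(12,3) = 27/55; then P = 9/16
  3 red: C(9,3)C(3,0)/C(12,3) = 21/55; then P = 10/16
P(red from Bag 2) = 37/64 ≈ 0.5781.

37/64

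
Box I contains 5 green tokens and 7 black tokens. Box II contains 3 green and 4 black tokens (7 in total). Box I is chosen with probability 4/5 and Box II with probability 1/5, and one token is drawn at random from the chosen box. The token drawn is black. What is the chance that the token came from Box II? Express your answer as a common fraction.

12/61

P(black | Box I) = 7/12; P(black | Box II) = 4/7.
P(black) = 4/5·7/12 + 1/5·4/7 = 61/105.
By Bayes' rule, P(Box II | black) = 4/35 / 61/105 = 12/61 ≈ 0.1967.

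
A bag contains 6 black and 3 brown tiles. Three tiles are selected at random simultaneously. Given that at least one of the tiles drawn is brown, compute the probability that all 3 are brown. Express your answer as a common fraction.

1/64

P(all 3 brown) = C(3,3)/C(9,3) = 1/84; P(at least one brown) = 1 − C(6,3)/C(9,3) = 16/21.
Since 'all 3 brown' ⊆ 'at least one brown', P(all 3 | at least one) = 1/84 / 16/21 = 1/64 ≈ 0.0156.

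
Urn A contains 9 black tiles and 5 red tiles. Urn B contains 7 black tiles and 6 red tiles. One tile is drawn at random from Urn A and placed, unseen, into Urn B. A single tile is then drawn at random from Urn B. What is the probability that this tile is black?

107/196

Condition on how many of the transferred tiles are black (from Urn A: 9 black of 14; then Urn B has 14 total).
  0 black: C(9,0)C(5,1)/C(14,1) = 5/14; then P = 7/14
  1 black: C(9,1)C(5,0)/C(14,1) = 9/14; then P = 8/14
P(black from Urn B) = 107/196 ≈ 0.5459.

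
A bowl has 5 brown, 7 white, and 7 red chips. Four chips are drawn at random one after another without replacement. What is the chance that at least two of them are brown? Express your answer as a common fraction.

Sum the hypergeometric tail for j = 2,…,4 brown chips.
Favorable = C(5,2)·C(14,2) + C(5,3)·C(14,1) + C(5,4)·C(14,0) = 1055; total = C(19,4) = 3876.
P = 1055/3876 = 1055/3876 ≈ 0.2722.

1055/3876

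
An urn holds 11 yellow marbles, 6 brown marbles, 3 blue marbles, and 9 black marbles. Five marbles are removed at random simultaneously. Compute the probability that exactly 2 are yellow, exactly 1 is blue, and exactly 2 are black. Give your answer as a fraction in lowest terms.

132/2639

Unordered draws without replacement: count favorable combinations over C(29,5).
Favorable = C(11,2) · C(6,0) · C(3,1) · C(9,2) = 5940; total = C(29,5) = 118755.
P = 5940/118755 = 132/2639 ≈ 0.0500.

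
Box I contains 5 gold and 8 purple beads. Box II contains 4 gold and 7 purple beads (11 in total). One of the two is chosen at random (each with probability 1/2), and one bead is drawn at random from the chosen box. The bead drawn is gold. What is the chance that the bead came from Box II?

52/107

P(gold | Box I) = 5/13; P(gold | Box II) = 4/11.
P(gold) = 1/2·5/13 + 1/2·4/11 = 107/286.
By Bayes' rule, P(Box II | gold) = 2/11 / 107/286 = 52/107 ≈ 0.4860.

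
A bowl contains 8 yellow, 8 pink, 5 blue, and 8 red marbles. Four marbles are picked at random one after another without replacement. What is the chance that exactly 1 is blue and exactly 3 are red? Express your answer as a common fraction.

Unordered draws without replacement: count favorable combinations over C(29,4).
Favorable = C(8,0) · C(8,0) · C(5,1) · C(8,3) = 280; total = C(29,4) = 23751.
P = 280/23751 = 40/3393 ≈ 0.0118.

40/3393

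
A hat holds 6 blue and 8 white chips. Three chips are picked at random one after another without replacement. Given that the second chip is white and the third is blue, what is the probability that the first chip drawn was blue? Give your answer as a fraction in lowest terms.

P(first=blue and the second chip is white and the third is blue) = (6/14)·(8/13)·(5/12) = 10/91.
P(E) = Σ over first color = 10/91 + 2/13 = 24/91.
By Bayes, P(first=blue | E) = 10/91 / 24/91 = 5/12 ≈ 0.4167.

5/12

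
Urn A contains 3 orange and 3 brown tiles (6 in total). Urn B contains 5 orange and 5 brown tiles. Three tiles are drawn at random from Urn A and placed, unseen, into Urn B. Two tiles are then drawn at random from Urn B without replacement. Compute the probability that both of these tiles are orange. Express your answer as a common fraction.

Condition on how many of the transferred tiles are orange (from Urn A: 3 orange of 6; then Urn B has 13 total).
  0 orange: C(3,0)C(3,3)/C(6,3) = 1/20; then P = C(5,2)/C(13,2) = 5/39
  1 orange: C(3,1)C(3,2)/C(6,3) = 9/20; then P = C(6,2)/C(13,2) = 5/26
  2 orange: C(3,2)C(3,1)/C(6,3) = 9/20; then P = C(7,2)/C(13,2) = 7/26
  3 orange: C(3,3)C(3,0)/C(6,3) = 1/20; then P = C(8,2)/C(13,2) = 14/39
P(both orange) = 181/780 ≈ 0.2321.

181/780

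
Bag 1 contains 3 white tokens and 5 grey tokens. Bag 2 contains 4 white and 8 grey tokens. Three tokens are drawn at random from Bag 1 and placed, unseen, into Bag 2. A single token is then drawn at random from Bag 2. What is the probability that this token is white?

41/120

Condition on how many of the transferred tokens are white (from Bag 1: 3 white of 8; then Bag 2 has 15 total).
  0 white: C(3,0)C(5,3)/C(8,3) = 5/28; then P = 4/15
  1 white: C(3,1)C(5,2)/C(8,3) = 15/28; then P = 5/15
  2 white: C(3,2)C(5,1)/C(8,3) = 15/56; then P = 6/15
  3 white: C(3,3)C(5,0)/C(8,3) = 1/56; then P = 7/15
P(white from Bag 2) = 41/120 ≈ 0.3417.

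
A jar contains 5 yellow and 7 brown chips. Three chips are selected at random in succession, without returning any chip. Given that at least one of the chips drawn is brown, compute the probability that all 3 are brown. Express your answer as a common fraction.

P(all 3 brown) = C(7,3)/C(12,3) = 7/44; P(at least one brown) = 1 − C(5,3)/C(12,3) = 21/22.
Since 'all 3 brown' ⊆ 'at least one brown', P(all 3 | at least one) = 7/44 / 21/22 = 1/6 ≈ 0.1667.

1/6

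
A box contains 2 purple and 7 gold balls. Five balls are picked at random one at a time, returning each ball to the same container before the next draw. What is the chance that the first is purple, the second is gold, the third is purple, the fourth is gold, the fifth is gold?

Multiply the conditional probability of each draw in order, with replacement (the composition resets each draw).
P = (2/9) · (7/9) · (2/9) · (7/9) · (7/9) = 1372/59049 ≈ 0.0232.

1372/59049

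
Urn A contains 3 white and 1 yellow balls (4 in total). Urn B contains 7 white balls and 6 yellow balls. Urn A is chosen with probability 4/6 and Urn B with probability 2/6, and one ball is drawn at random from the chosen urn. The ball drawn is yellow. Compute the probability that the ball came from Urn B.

P(yellow | Urn A) = 1/4; P(yellow | Urn B) = 6/13.
P(yellow) = 2/3·1/4 + 1/3·6/13 = 25/78.
By Bayes' rule, P(Urn B | yellow) = 2/13 / 25/78 = 12/25 ≈ 0.4800.

12/25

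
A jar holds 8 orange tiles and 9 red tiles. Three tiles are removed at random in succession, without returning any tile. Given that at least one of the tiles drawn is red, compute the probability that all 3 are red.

P(all 3 red) = C(9,3)/C(17,3) = 21/170; P(at least one red) = 1 − C(8,3)/C(17,3) = 78/85.
Since 'all 3 red' ⊆ 'at least one red', P(all 3 | at least one) = 21/170 / 78/85 = 7/52 ≈ 0.1346.

7/52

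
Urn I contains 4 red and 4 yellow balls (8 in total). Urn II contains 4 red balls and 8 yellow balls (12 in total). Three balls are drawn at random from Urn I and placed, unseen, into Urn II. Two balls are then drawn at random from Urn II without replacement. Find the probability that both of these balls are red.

Condition on how many of the transferred balls are red (from Urn I: 4 red of 8; then Urn II has 15 total).
  0 red: C(4,0)C(4,3)/C(8,3) = 1/14; then P = C(4,2)/C(15,2) = 2/35
  1 red: C(4,1)C(4,2)/C(8,3) = 3/7; then P = C(5,2)/C(15,2) = 2/21
  2 red: C(4,2)C(4,1)/C(8,3) = 3/7; then P = C(6,2)/C(15,2) = 1/7
  3 red: C(4,3)C(4,0)/C(8,3) = 1/14; then P = C(7,2)/C(15,2) = 1/5
P(both red) = 59/490 ≈ 0.1204.

59/490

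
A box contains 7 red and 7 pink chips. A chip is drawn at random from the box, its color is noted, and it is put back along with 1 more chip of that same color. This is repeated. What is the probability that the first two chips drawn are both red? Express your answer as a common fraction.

4/15

After a red draw the box holds 8 red out of 15.
P = (7/14)·(8/15) = 4/15 ≈ 0.2667.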